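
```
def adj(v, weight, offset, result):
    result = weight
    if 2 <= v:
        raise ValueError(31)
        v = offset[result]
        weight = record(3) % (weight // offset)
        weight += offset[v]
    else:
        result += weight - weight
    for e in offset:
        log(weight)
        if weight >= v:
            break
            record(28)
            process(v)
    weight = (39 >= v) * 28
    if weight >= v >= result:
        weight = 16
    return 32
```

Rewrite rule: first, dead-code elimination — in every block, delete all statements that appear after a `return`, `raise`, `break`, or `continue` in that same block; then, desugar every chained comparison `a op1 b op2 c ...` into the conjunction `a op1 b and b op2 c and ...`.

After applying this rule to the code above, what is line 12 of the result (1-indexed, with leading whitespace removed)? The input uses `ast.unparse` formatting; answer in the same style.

Transformed code:
def adj(v, weight, offset, result):
    result = weight
    if 2 <= v:
        raise ValueError(31)
    else:
        result += weight - weight
    for e in offset:
        log(weight)
        if weight >= v:
            break
    weight = (39 >= v) * 28
    if weight >= v and v >= result:
        weight = 16
    return 32

if weight >= v and v >= result:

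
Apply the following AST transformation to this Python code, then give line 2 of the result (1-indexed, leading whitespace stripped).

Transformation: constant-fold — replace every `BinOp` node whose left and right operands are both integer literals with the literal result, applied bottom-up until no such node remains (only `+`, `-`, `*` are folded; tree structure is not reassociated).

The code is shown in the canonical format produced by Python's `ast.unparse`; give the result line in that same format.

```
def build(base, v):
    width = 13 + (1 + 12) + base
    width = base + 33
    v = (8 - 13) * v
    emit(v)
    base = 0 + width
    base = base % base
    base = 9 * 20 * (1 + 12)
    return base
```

width = 26 + base

Transformed code:
def build(base, v):
    width = 26 + base
    width = base + 33
    v = -5 * v
    emit(v)
    base = 0 + width
    base = base % base
    base = 2340
    return base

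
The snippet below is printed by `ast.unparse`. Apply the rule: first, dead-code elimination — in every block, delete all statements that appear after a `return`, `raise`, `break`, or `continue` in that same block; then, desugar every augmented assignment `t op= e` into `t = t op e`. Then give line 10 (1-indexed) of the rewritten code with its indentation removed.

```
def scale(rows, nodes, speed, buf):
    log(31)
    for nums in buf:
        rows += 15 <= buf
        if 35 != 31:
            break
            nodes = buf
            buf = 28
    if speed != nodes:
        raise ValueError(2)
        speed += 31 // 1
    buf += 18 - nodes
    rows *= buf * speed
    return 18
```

Transformed code:
def scale(rows, nodes, speed, buf):
    log(31)
    for nums in buf:
        rows = rows + (15 <= buf)
        if 35 != 31:
            break
    if speed != nodes:
        raise ValueError(2)
    buf = buf + (18 - nodes)
    rows = rows * (buf * speed)
    return 18

rows = rows * (buf * speed)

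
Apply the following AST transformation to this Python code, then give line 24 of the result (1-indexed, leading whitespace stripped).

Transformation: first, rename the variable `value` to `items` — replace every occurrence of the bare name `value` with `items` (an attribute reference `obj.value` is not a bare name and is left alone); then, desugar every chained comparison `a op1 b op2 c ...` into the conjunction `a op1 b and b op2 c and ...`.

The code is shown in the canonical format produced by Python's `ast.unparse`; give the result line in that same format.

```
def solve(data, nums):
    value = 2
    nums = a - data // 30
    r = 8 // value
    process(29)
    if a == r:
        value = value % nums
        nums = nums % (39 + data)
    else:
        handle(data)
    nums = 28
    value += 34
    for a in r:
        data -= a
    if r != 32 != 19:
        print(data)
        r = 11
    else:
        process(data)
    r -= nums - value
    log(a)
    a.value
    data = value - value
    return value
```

return items

Transformed code:
def solve(data, nums):
    items = 2
    nums = a - data // 30
    r = 8 // items
    process(29)
    if a == r:
        items = items % nums
        nums = nums % (39 + data)
    else:
        handle(data)
    nums = 28
    items += 34
    for a in r:
        data -= a
    if r != 32 and 32 != 19:
        print(data)
        r = 11
    else:
        process(data)
    r -= nums - items
    log(a)
    a.value
    data = items - items
    return items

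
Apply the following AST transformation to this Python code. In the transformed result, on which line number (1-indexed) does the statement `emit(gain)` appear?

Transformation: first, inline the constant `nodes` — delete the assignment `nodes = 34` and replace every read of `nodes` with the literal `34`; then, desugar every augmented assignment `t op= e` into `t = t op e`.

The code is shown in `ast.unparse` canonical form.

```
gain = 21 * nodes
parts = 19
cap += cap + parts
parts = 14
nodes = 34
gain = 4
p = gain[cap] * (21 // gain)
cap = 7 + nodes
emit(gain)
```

8

Transformed code:
gain = 21 * 34
parts = 19
cap = cap + (cap + parts)
parts = 14
gain = 4
p = gain[cap] * (21 // gain)
cap = 7 + 34
emit(gain)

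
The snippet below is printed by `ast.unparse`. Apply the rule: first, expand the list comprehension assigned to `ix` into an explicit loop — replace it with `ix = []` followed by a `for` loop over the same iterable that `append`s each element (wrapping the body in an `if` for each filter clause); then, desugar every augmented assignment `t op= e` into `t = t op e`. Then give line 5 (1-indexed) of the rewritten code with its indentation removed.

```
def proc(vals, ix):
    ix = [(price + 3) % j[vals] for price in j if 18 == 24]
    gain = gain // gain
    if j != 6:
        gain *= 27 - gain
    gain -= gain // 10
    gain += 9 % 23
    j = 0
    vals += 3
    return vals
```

Transformed code:
def proc(vals, ix):
    ix = []
    for price in j:
        if 18 == 24:
            ix.append((price + 3) % j[vals])
    gain = gain // gain
    if j != 6:
        gain = gain * (27 - gain)
    gain = gain - gain // 10
    gain = gain + 9 % 23
    j = 0
    vals = vals + 3
    return vals

ix.append((price + 3) % j[vals])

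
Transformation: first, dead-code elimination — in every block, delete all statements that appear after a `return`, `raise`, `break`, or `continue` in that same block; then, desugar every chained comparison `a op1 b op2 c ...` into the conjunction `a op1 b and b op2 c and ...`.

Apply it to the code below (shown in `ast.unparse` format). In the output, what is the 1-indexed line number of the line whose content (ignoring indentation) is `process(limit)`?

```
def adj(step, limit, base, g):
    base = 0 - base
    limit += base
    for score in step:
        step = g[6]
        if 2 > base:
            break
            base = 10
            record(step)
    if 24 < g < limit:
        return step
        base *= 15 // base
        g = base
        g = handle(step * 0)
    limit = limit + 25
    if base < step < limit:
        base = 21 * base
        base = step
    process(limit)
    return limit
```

14

Transformed code:
def adj(step, limit, base, g):
    base = 0 - base
    limit += base
    for score in step:
        step = g[6]
        if 2 > base:
            break
    if 24 < g and g < limit:
        return step
    limit = limit + 25
    if base < step and step < limit:
        base = 21 * base
        base = step
    process(limit)
    return limit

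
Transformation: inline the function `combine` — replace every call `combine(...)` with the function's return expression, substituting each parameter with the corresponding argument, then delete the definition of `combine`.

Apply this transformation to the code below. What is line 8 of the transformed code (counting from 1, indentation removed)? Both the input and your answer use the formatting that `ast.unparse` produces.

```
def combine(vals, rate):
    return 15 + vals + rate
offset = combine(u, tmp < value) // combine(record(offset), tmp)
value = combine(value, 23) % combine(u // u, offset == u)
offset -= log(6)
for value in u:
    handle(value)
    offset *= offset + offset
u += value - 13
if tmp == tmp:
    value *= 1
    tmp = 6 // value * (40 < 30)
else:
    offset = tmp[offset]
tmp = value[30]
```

if tmp == tmp:

Transformed code:
offset = (15 + u + (tmp < value)) // (15 + record(offset) + tmp)
value = (15 + value + 23) % (15 + u // u + (offset == u))
offset -= log(6)
for value in u:
    handle(value)
    offset *= offset + offset
u += value - 13
if tmp == tmp:
    value *= 1
    tmp = 6 // value * (40 < 30)
else:
    offset = tmp[offset]
tmp = value[30]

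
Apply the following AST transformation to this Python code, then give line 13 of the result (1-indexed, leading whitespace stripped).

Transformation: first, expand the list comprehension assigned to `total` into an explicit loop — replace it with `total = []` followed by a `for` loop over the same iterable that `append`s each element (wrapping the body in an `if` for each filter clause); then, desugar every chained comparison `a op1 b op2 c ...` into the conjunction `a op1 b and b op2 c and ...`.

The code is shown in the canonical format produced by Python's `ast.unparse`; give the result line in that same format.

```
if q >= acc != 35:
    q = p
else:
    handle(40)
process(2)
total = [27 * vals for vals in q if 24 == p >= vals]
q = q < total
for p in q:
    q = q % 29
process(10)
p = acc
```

process(10)

Transformed code:
if q >= acc and acc != 35:
    q = p
else:
    handle(40)
process(2)
total = []
for vals in q:
    if 24 == p and p >= vals:
        total.append(27 * vals)
q = q < total
for p in q:
    q = q % 29
process(10)
p = acc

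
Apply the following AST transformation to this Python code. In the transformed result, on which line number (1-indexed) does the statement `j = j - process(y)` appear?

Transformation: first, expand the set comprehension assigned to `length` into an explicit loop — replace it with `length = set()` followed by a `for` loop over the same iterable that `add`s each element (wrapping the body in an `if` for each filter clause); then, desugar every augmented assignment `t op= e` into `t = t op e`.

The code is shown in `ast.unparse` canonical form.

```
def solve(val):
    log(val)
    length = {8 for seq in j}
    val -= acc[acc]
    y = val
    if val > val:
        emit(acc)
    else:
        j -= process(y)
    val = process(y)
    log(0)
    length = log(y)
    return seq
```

Transformed code:
def solve(val):
    log(val)
    length = set()
    for seq in j:
        length.add(8)
    val = val - acc[acc]
    y = val
    if val > val:
        emit(acc)
    else:
        j = j - process(y)
    val = process(y)
    log(0)
    length = log(y)
    return seq

11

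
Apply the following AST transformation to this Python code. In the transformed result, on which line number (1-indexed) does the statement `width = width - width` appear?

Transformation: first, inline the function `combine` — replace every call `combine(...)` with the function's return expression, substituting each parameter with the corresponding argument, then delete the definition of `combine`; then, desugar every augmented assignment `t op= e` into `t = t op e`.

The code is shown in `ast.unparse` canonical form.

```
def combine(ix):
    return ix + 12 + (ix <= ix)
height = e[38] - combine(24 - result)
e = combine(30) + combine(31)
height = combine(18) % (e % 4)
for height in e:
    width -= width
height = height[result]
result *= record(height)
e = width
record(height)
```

5

Transformed code:
height = e[38] - (24 - result + 12 + (24 - result <= 24 - result))
e = 30 + 12 + (30 <= 30) + (31 + 12 + (31 <= 31))
height = (18 + 12 + (18 <= 18)) % (e % 4)
for height in e:
    width = width - width
height = height[result]
result = result * record(height)
e = width
record(height)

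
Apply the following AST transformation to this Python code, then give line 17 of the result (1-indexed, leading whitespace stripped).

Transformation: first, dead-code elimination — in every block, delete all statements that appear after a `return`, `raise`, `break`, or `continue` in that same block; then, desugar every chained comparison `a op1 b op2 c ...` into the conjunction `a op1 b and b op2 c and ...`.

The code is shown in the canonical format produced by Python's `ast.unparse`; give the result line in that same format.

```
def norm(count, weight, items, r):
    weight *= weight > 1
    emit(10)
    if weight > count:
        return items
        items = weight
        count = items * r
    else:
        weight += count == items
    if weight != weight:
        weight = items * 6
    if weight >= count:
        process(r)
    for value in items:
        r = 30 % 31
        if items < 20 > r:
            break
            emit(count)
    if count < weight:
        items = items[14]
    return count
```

Transformed code:
def norm(count, weight, items, r):
    weight *= weight > 1
    emit(10)
    if weight > count:
        return items
    else:
        weight += count == items
    if weight != weight:
        weight = items * 6
    if weight >= count:
        process(r)
    for value in items:
        r = 30 % 31
        if items < 20 and 20 > r:
            break
    if count < weight:
        items = items[14]
    return count

items = items[14]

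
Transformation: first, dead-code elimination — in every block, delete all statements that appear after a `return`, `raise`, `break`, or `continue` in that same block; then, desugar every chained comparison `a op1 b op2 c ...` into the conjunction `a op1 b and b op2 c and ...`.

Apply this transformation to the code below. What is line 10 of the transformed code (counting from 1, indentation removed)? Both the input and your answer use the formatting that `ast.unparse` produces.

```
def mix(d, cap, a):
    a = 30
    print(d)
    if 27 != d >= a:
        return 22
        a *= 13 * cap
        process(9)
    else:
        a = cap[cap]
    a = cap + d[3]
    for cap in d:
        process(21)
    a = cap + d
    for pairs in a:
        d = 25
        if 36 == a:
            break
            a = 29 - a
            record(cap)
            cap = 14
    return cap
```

Transformed code:
def mix(d, cap, a):
    a = 30
    print(d)
    if 27 != d and d >= a:
        return 22
    else:
        a = cap[cap]
    a = cap + d[3]
    for cap in d:
        process(21)
    a = cap + d
    for pairs in a:
        d = 25
        if 36 == a:
            break
    return cap

process(21)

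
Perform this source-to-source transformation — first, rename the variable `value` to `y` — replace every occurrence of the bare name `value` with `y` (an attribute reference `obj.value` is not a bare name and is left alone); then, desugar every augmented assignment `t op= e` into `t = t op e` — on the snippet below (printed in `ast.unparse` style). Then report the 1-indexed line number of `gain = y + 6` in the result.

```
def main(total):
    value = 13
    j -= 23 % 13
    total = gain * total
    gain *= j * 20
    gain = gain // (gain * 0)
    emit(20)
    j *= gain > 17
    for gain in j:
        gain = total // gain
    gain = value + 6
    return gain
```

11

Transformed code:
def main(total):
    y = 13
    j = j - 23 % 13
    total = gain * total
    gain = gain * (j * 20)
    gain = gain // (gain * 0)
    emit(20)
    j = j * (gain > 17)
    for gain in j:
        gain = total // gain
    gain = y + 6
    return gain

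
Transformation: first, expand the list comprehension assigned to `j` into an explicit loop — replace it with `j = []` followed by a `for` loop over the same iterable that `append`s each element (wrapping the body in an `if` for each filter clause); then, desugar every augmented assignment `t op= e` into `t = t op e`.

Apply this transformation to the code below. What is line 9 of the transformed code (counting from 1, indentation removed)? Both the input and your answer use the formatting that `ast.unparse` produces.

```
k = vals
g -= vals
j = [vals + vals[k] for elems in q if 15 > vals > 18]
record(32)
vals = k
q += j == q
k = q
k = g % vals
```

Transformed code:
k = vals
g = g - vals
j = []
for elems in q:
    if 15 > vals > 18:
        j.append(vals + vals[k])
record(32)
vals = k
q = q + (j == q)
k = q
k = g % vals

q = q + (j == q)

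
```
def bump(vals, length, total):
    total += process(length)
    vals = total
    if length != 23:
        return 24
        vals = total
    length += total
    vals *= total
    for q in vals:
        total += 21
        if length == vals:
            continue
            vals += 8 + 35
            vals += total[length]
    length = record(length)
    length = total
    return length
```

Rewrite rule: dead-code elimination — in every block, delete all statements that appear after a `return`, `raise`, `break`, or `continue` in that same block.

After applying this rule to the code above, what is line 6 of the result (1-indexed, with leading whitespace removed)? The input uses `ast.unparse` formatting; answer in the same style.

length += total

Transformed code:
def bump(vals, length, total):
    total += process(length)
    vals = total
    if length != 23:
        return 24
    length += total
    vals *= total
    for q in vals:
        total += 21
        if length == vals:
            continue
    length = record(length)
    length = total
    return length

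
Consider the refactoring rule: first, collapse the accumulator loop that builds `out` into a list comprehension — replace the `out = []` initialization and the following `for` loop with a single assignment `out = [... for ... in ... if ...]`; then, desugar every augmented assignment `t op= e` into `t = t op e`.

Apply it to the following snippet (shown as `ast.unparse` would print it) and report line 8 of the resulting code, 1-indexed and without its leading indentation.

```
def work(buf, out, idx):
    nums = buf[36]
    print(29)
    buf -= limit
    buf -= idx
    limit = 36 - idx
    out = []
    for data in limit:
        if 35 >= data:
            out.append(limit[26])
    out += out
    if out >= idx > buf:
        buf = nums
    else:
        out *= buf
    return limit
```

Transformed code:
def work(buf, out, idx):
    nums = buf[36]
    print(29)
    buf = buf - limit
    buf = buf - idx
    limit = 36 - idx
    out = [limit[26] for data in limit if 35 >= data]
    out = out + out
    if out >= idx > buf:
        buf = nums
    else:
        out = out * buf
    return limit

out = out + out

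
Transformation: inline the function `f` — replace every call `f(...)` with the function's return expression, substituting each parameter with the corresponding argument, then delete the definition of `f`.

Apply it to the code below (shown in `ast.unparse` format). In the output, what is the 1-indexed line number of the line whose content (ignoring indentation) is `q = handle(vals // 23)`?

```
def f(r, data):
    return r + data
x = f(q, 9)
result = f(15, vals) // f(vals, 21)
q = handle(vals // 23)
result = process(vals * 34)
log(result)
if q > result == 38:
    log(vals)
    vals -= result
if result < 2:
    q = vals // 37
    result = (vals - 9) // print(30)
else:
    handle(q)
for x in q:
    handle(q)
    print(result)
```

3

Transformed code:
x = q + 9
result = (15 + vals) // (vals + 21)
q = handle(vals // 23)
result = process(vals * 34)
log(result)
if q > result == 38:
    log(vals)
    vals -= result
if result < 2:
    q = vals // 37
    result = (vals - 9) // print(30)
else:
    handle(q)
for x in q:
    handle(q)
    print(result)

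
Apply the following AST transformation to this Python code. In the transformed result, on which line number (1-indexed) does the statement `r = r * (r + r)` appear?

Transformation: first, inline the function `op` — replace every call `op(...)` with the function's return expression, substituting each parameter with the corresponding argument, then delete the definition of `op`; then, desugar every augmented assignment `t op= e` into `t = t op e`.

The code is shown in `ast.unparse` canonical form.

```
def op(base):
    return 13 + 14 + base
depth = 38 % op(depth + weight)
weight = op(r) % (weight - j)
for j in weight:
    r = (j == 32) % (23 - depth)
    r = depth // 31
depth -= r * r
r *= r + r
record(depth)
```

7

Transformed code:
depth = 38 % (13 + 14 + (depth + weight))
weight = (13 + 14 + r) % (weight - j)
for j in weight:
    r = (j == 32) % (23 - depth)
    r = depth // 31
depth = depth - r * r
r = r * (r + r)
record(depth)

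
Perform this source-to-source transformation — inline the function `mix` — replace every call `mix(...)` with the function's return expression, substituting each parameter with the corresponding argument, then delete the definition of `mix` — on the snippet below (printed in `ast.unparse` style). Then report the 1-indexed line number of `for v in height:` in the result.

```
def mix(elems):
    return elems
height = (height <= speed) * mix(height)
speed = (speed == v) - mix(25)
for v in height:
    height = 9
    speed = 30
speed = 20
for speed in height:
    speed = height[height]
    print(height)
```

Transformed code:
height = (height <= speed) * height
speed = (speed == v) - 25
for v in height:
    height = 9
    speed = 30
speed = 20
for speed in height:
    speed = height[height]
    print(height)

3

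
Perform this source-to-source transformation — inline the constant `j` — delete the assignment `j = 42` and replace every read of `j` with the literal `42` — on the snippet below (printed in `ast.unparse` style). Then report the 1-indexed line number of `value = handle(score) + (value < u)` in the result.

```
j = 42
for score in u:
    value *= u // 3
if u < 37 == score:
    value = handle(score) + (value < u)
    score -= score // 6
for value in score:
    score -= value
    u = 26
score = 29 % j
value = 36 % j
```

Transformed code:
for score in u:
    value *= u // 3
if u < 37 == score:
    value = handle(score) + (value < u)
    score -= score // 6
for value in score:
    score -= value
    u = 26
score = 29 % 42
value = 36 % 42

4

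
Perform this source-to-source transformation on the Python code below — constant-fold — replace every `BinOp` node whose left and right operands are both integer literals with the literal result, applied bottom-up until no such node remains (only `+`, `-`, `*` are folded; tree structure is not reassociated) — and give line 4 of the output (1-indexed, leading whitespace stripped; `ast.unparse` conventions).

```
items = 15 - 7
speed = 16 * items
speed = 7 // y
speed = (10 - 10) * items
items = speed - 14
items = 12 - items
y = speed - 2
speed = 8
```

speed = 0 * items

Transformed code:
items = 8
speed = 16 * items
speed = 7 // y
speed = 0 * items
items = speed - 14
items = 12 - items
y = speed - 2
speed = 8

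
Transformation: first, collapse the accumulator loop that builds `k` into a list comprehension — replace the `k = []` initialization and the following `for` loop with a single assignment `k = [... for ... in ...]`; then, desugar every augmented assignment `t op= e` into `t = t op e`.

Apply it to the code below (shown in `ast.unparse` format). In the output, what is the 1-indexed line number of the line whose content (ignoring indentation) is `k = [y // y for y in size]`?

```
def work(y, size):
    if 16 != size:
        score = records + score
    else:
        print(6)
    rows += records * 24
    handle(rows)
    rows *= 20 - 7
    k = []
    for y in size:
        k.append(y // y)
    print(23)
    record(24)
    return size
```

9

Transformed code:
def work(y, size):
    if 16 != size:
        score = records + score
    else:
        print(6)
    rows = rows + records * 24
    handle(rows)
    rows = rows * (20 - 7)
    k = [y // y for y in size]
    print(23)
    record(24)
    return size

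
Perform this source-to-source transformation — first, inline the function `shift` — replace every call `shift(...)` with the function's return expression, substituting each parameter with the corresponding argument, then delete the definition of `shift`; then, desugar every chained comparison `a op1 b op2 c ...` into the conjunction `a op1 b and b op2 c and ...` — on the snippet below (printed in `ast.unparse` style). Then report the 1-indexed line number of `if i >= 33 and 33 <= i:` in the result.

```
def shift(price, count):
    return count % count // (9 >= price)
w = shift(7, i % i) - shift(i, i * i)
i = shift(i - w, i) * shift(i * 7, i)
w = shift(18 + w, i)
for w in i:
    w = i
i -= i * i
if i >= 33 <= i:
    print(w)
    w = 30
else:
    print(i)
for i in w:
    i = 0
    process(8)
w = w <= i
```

Transformed code:
w = i % i % (i % i) // (9 >= 7) - i * i % (i * i) // (9 >= i)
i = i % i // (9 >= i - w) * (i % i // (9 >= i * 7))
w = i % i // (9 >= 18 + w)
for w in i:
    w = i
i -= i * i
if i >= 33 and 33 <= i:
    print(w)
    w = 30
else:
    print(i)
for i in w:
    i = 0
    process(8)
w = w <= i

7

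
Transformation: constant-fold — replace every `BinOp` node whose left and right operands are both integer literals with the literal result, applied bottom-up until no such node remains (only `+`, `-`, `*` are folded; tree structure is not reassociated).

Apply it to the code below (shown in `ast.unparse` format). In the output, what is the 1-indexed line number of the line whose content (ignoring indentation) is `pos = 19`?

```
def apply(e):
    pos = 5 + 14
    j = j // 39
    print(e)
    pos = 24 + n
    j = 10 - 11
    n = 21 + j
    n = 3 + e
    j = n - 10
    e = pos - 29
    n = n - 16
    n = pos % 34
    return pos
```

Transformed code:
def apply(e):
    pos = 19
    j = j // 39
    print(e)
    pos = 24 + n
    j = -1
    n = 21 + j
    n = 3 + e
    j = n - 10
    e = pos - 29
    n = n - 16
    n = pos % 34
    return pos

2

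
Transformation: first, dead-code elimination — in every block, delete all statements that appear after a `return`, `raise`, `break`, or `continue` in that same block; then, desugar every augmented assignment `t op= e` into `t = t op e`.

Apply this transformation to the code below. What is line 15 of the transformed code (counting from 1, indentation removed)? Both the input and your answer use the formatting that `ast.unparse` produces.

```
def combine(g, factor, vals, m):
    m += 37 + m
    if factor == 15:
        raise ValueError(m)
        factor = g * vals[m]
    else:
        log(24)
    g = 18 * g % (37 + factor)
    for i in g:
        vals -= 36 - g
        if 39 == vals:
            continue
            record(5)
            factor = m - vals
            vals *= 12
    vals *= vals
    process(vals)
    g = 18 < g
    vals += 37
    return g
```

vals = vals + 37

Transformed code:
def combine(g, factor, vals, m):
    m = m + (37 + m)
    if factor == 15:
        raise ValueError(m)
    else:
        log(24)
    g = 18 * g % (37 + factor)
    for i in g:
        vals = vals - (36 - g)
        if 39 == vals:
            continue
    vals = vals * vals
    process(vals)
    g = 18 < g
    vals = vals + 37
    return g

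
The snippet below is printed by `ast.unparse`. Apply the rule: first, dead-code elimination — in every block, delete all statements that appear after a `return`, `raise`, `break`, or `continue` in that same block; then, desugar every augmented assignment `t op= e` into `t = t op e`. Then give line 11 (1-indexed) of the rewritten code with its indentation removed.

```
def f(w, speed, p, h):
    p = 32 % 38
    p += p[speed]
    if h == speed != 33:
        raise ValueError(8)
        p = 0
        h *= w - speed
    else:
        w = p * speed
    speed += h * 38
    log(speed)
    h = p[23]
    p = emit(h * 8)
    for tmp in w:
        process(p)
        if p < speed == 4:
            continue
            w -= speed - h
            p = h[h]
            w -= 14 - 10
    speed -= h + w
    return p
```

Transformed code:
def f(w, speed, p, h):
    p = 32 % 38
    p = p + p[speed]
    if h == speed != 33:
        raise ValueError(8)
    else:
        w = p * speed
    speed = speed + h * 38
    log(speed)
    h = p[23]
    p = emit(h * 8)
    for tmp in w:
        process(p)
        if p < speed == 4:
            continue
    speed = speed - (h + w)
    return p

p = emit(h * 8)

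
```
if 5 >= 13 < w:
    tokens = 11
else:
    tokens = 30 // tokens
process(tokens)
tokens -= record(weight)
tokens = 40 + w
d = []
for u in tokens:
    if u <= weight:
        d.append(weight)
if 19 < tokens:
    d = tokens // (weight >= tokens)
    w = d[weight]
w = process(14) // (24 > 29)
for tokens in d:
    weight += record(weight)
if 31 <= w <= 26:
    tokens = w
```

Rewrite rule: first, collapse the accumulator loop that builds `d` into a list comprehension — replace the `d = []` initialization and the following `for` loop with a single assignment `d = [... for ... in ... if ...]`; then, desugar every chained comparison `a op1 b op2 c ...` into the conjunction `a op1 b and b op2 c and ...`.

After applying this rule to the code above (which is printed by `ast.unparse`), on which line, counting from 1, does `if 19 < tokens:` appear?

9

Transformed code:
if 5 >= 13 and 13 < w:
    tokens = 11
else:
    tokens = 30 // tokens
process(tokens)
tokens -= record(weight)
tokens = 40 + w
d = [weight for u in tokens if u <= weight]
if 19 < tokens:
    d = tokens // (weight >= tokens)
    w = d[weight]
w = process(14) // (24 > 29)
for tokens in d:
    weight += record(weight)
if 31 <= w and w <= 26:
    tokens = w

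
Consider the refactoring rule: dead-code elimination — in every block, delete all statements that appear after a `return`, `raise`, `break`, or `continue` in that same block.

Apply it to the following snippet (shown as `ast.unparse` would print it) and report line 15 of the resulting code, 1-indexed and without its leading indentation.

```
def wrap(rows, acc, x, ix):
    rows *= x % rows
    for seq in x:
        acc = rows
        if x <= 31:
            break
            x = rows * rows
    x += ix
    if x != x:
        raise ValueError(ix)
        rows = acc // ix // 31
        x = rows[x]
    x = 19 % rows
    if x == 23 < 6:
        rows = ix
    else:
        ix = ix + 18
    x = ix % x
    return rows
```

Transformed code:
def wrap(rows, acc, x, ix):
    rows *= x % rows
    for seq in x:
        acc = rows
        if x <= 31:
            break
    x += ix
    if x != x:
        raise ValueError(ix)
    x = 19 % rows
    if x == 23 < 6:
        rows = ix
    else:
        ix = ix + 18
    x = ix % x
    return rows

x = ix % x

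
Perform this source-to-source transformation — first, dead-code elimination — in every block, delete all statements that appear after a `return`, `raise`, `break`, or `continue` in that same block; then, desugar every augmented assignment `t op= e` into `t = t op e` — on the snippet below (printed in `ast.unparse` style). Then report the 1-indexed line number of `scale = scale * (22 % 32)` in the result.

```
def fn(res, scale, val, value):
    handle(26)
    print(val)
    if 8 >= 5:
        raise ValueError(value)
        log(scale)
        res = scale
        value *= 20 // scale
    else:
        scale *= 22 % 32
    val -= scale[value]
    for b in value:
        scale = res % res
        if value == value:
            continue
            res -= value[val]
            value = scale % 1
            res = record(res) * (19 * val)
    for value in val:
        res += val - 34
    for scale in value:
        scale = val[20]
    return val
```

Transformed code:
def fn(res, scale, val, value):
    handle(26)
    print(val)
    if 8 >= 5:
        raise ValueError(value)
    else:
        scale = scale * (22 % 32)
    val = val - scale[value]
    for b in value:
        scale = res % res
        if value == value:
            continue
    for value in val:
        res = res + (val - 34)
    for scale in value:
        scale = val[20]
    return val

7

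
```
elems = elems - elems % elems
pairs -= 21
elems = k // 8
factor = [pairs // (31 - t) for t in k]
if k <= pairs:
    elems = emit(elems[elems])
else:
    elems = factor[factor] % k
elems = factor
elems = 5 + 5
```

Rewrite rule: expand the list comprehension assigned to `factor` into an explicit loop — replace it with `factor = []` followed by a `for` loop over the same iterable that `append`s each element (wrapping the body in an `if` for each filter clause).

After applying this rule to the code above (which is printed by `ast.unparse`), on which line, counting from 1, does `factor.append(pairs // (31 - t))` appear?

Transformed code:
elems = elems - elems % elems
pairs -= 21
elems = k // 8
factor = []
for t in k:
    factor.append(pairs // (31 - t))
if k <= pairs:
    elems = emit(elems[elems])
else:
    elems = factor[factor] % k
elems = factor
elems = 5 + 5

6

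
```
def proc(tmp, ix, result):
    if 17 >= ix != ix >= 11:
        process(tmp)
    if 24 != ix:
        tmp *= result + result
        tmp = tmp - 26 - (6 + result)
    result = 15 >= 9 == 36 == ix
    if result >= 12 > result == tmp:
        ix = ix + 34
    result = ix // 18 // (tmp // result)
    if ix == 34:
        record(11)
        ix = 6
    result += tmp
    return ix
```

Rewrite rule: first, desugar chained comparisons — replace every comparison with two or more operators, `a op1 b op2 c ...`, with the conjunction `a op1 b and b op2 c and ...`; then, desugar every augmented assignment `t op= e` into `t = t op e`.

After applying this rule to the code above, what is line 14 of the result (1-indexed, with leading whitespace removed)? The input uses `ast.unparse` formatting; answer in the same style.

result = result + tmp

Transformed code:
def proc(tmp, ix, result):
    if 17 >= ix and ix != ix and (ix >= 11):
        process(tmp)
    if 24 != ix:
        tmp = tmp * (result + result)
        tmp = tmp - 26 - (6 + result)
    result = 15 >= 9 and 9 == 36 and (36 == ix)
    if result >= 12 and 12 > result and (result == tmp):
        ix = ix + 34
    result = ix // 18 // (tmp // result)
    if ix == 34:
        record(11)
        ix = 6
    result = result + tmp
    return ix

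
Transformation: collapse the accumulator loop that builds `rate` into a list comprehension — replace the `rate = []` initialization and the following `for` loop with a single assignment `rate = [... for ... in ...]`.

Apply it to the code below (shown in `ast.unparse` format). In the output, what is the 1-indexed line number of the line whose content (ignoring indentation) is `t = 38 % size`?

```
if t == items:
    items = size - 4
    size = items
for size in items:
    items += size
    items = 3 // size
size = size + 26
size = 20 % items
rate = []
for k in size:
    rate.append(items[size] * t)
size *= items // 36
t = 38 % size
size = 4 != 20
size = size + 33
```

11

Transformed code:
if t == items:
    items = size - 4
    size = items
for size in items:
    items += size
    items = 3 // size
size = size + 26
size = 20 % items
rate = [items[size] * t for k in size]
size *= items // 36
t = 38 % size
size = 4 != 20
size = size + 33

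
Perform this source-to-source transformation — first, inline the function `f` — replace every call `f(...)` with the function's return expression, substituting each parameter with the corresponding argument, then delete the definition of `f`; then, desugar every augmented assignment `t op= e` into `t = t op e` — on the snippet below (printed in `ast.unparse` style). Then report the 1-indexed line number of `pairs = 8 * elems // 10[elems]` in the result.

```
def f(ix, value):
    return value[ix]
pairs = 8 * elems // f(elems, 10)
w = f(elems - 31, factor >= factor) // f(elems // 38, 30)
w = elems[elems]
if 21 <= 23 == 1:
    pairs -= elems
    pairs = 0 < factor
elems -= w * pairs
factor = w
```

1

Transformed code:
pairs = 8 * elems // 10[elems]
w = (factor >= factor)[elems - 31] // 30[elems // 38]
w = elems[elems]
if 21 <= 23 == 1:
    pairs = pairs - elems
    pairs = 0 < factor
elems = elems - w * pairs
factor = w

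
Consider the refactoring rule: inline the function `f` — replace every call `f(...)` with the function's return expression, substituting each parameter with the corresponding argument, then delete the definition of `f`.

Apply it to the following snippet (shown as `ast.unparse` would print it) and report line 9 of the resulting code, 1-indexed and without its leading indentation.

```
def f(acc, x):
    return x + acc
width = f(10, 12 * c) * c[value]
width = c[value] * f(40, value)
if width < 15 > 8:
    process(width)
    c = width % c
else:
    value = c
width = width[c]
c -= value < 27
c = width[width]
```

c -= value < 27

Transformed code:
width = (12 * c + 10) * c[value]
width = c[value] * (value + 40)
if width < 15 > 8:
    process(width)
    c = width % c
else:
    value = c
width = width[c]
c -= value < 27
c = width[width]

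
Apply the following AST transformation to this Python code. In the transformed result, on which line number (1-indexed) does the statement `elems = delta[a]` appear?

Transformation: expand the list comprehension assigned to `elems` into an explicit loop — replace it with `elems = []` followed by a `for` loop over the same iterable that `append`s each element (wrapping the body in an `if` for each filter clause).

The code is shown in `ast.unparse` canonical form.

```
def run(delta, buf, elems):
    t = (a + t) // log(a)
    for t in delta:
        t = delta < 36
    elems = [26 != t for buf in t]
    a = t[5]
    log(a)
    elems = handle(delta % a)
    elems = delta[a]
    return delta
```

11

Transformed code:
def run(delta, buf, elems):
    t = (a + t) // log(a)
    for t in delta:
        t = delta < 36
    elems = []
    for buf in t:
        elems.append(26 != t)
    a = t[5]
    log(a)
    elems = handle(delta % a)
    elems = delta[a]
    return delta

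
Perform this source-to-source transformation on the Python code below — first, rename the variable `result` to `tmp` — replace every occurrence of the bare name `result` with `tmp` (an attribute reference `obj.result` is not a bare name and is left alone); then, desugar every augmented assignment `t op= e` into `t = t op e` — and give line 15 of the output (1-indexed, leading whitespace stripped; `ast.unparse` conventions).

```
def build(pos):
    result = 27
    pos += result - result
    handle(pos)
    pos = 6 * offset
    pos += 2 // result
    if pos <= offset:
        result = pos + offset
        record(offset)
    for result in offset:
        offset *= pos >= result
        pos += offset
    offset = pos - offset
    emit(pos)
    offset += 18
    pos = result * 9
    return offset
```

Transformed code:
def build(pos):
    tmp = 27
    pos = pos + (tmp - tmp)
    handle(pos)
    pos = 6 * offset
    pos = pos + 2 // tmp
    if pos <= offset:
        tmp = pos + offset
        record(offset)
    for tmp in offset:
        offset = offset * (pos >= tmp)
        pos = pos + offset
    offset = pos - offset
    emit(pos)
    offset = offset + 18
    pos = tmp * 9
    return offset

offset = offset + 18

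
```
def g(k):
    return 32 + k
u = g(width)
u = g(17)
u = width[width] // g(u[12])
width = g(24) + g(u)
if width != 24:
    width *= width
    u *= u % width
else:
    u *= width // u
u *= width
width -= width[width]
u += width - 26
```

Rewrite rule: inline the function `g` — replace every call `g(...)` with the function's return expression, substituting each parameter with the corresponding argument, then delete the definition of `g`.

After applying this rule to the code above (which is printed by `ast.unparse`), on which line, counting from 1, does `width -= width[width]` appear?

11

Transformed code:
u = 32 + width
u = 32 + 17
u = width[width] // (32 + u[12])
width = 32 + 24 + (32 + u)
if width != 24:
    width *= width
    u *= u % width
else:
    u *= width // u
u *= width
width -= width[width]
u += width - 26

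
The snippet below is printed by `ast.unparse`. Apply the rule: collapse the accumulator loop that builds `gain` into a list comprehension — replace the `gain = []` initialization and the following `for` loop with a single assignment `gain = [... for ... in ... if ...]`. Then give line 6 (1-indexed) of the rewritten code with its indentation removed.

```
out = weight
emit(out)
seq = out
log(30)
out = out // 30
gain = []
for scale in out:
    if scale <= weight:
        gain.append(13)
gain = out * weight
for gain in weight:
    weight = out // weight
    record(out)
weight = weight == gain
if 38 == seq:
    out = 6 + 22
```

Transformed code:
out = weight
emit(out)
seq = out
log(30)
out = out // 30
gain = [13 for scale in out if scale <= weight]
gain = out * weight
for gain in weight:
    weight = out // weight
    record(out)
weight = weight == gain
if 38 == seq:
    out = 6 + 22

gain = [13 for scale in out if scale <= weight]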